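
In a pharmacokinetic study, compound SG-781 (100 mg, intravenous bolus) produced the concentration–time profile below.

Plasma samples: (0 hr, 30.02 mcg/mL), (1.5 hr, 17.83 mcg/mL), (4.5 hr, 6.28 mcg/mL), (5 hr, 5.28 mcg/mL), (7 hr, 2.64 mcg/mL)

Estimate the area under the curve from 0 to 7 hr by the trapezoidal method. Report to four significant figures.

Trapezoidal AUC_0→7:
  [0→1.5]: (30.02+17.83)/2 × 1.5 = 35.8875
  [1.5→4.5]: (17.83+6.28)/2 × 3 = 36.165
  [4.5→5]: (6.28+5.28)/2 × 0.5 = 2.89
  [5→7]: (5.28+2.64)/2 × 2 = 7.92
  Sum = 82.8625 mcg/mL·hr

AUC = 82.86 mcg/mL·hr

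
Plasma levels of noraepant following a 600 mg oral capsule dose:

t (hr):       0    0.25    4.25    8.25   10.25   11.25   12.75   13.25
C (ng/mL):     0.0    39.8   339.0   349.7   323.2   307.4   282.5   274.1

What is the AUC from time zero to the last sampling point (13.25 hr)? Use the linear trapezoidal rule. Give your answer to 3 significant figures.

AUC = 3710 ng/mL·hr

Trapezoidal AUC_0→13.25:
  [0→0.25]: (0.0+39.8)/2 × 0.25 = 4.975
  [0.25→4.25]: (39.8+339.0)/2 × 4 = 757.6
  [4.25→8.25]: (339.0+349.7)/2 × 4 = 1377.4
  [8.25→10.25]: (349.7+323.2)/2 × 2 = 672.9
  [10.25→11.25]: (323.2+307.4)/2 × 1 = 315.3
  [11.25→12.75]: (307.4+282.5)/2 × 1.5 = 442.425
  [12.75→13.25]: (282.5+274.1)/2 × 0.5 = 139.15
  Sum = 3709.75 ng/mL·hr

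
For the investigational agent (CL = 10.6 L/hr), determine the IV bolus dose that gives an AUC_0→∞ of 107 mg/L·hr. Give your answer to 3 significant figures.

Dose_iv = CL × AUC_0→∞
     = 10.6 × 107 = 1134.2 mg

Dose = 1130 mg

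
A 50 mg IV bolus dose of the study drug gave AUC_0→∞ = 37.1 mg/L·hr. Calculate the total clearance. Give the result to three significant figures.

CL = 1.35 L/hr

CL = Dose_iv / AUC_0→∞
   = 50 / 37.1 = 1.34771 L/hr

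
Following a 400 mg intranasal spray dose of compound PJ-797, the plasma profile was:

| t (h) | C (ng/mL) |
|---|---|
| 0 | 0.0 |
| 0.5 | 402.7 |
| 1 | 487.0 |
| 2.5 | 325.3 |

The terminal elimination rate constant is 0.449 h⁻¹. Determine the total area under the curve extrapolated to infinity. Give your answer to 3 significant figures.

AUC = 1660 ng/mL·h

Trapezoidal AUC_0→2.5:
  [0→0.5]: (0.0+402.7)/2 × 0.5 = 100.675
  [0.5→1]: (402.7+487.0)/2 × 0.5 = 222.425
  [1→2.5]: (487.0+325.3)/2 × 1.5 = 609.225
  Sum = 932.325 ng/mL·h
Extrapolated tail: C_last / k_e = 325.3 / 0.449 = 724.499
AUC_0→∞ = 932.325 + 724.499 = 1656.824 ng/mL·h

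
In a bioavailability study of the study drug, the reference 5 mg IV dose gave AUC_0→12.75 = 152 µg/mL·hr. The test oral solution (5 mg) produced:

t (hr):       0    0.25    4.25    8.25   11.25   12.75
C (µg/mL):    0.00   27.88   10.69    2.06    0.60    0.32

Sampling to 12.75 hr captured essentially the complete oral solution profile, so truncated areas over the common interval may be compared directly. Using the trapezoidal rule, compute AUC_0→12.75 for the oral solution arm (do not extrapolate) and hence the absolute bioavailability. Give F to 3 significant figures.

Trapezoidal AUC_0→12.75 (oral solution):
  [0→0.25]: (0.00+27.88)/2 × 0.25 = 3.485
  [0.25→4.25]: (27.88+10.69)/2 × 4 = 77.14
  [4.25→8.25]: (10.69+2.06)/2 × 4 = 25.5
  [8.25→11.25]: (2.06+0.60)/2 × 3 = 3.99
  [11.25→12.75]: (0.60+0.32)/2 × 1.5 = 0.69
  Sum = 110.805 µg/mL·hr
F = (AUC_ev/D_ev)/(AUC_iv/D_iv) = (110.805/5)/(152/5) = 22.161/30.4 = 0.7290

F = 0.729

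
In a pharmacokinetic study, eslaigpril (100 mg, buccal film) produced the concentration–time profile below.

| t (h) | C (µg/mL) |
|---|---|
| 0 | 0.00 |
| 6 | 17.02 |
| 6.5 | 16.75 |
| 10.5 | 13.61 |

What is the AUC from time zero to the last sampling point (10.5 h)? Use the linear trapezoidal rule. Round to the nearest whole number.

AUC = 120 µg/mL·h

Trapezoidal AUC_0→10.5:
  [0→6]: (0.00+17.02)/2 × 6 = 51.06
  [6→6.5]: (17.02+16.75)/2 × 0.5 = 8.4425
  [6.5→10.5]: (16.75+13.61)/2 × 4 = 60.72
  Sum = 120.2225 µg/mL·h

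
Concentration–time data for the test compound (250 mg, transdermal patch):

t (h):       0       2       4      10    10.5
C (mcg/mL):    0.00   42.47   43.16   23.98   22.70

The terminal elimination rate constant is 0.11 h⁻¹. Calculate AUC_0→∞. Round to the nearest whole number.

AUC = 548 mcg/mL·h

Trapezoidal AUC_0→10.5:
  [0→2]: (0.00+42.47)/2 × 2 = 42.47
  [2→4]: (42.47+43.16)/2 × 2 = 85.63
  [4→10]: (43.16+23.98)/2 × 6 = 201.42
  [10→10.5]: (23.98+22.70)/2 × 0.5 = 11.67
  Sum = 341.19 mcg/mL·h
Extrapolated tail: C_last / k_e = 22.70 / 0.11 = 206.364
AUC_0→∞ = 341.19 + 206.364 = 547.554 mcg/mL·h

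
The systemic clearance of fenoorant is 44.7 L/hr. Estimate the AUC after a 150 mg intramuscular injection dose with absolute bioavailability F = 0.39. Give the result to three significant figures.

AUC = 1.31 mg/L·hr

AUC_0→∞ = F × Dose / CL
        = 0.39 × 150 / 44.7 = 1.30872 mg/L·hr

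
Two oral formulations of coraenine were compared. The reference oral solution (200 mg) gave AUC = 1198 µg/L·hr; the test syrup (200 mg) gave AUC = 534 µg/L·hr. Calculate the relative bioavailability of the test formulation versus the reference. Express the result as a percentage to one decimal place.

F_rel = 44.6%

F_rel = (AUC_test/D_test) / (AUC_ref/D_ref)
      = (534/200) / (1198/200)
      = 2.67 / 5.99 = 0.4457 = 44.57%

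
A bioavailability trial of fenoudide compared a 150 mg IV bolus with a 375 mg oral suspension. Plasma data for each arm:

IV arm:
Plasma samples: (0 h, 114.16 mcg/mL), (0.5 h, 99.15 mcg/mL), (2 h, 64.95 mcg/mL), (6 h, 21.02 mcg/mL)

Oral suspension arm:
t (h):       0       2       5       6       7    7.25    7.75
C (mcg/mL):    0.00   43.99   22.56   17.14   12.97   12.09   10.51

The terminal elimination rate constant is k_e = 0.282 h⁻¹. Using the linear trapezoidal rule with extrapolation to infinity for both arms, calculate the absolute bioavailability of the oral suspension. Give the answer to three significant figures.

Trapezoidal AUC_0→6 (IV):
  [0→0.5]: (114.16+99.15)/2 × 0.5 = 53.3275
  [0.5→2]: (99.15+64.95)/2 × 1.5 = 123.075
  [2→6]: (64.95+21.02)/2 × 4 = 171.94
  Sum = 348.3425 mcg/mL·h
IV tail: 21.02/0.282 = 74.539; AUC_iv,0→∞ = 348.3425 + 74.539 = 422.8815 mcg/mL·h
Trapezoidal AUC_0→7.75 (oral suspension):
  [0→2]: (0.00+43.99)/2 × 2 = 43.99
  [2→5]: (43.99+22.56)/2 × 3 = 99.825
  [5→6]: (22.56+17.14)/2 × 1 = 19.85
  [6→7]: (17.14+12.97)/2 × 1 = 15.055
  [7→7.25]: (12.97+12.09)/2 × 0.25 = 3.1325
  [7.25→7.75]: (12.09+10.51)/2 × 0.5 = 5.65
  Sum = 187.5025 mcg/mL·h
oral suspension tail: 10.51/0.282 = 37.270; AUC_ev,0→∞ = 187.5025 + 37.270 = 224.7725 mcg/mL·h
F = (AUC_ev/D_ev)/(AUC_iv/D_iv) = (224.7725/375)/(422.8815/150) = 0.599393/2.81921 = 0.2126

F = 0.213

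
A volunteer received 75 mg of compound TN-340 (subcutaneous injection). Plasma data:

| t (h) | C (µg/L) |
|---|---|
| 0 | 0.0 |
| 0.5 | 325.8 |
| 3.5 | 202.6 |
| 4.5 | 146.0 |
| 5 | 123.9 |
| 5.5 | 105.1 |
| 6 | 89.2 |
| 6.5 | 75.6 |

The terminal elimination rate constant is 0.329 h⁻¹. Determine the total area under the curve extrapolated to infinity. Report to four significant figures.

Trapezoidal AUC_0→6.5:
  [0→0.5]: (0.0+325.8)/2 × 0.5 = 81.45
  [0.5→3.5]: (325.8+202.6)/2 × 3 = 792.6
  [3.5→4.5]: (202.6+146.0)/2 × 1 = 174.3
  [4.5→5]: (146.0+123.9)/2 × 0.5 = 67.475
  [5→5.5]: (123.9+105.1)/2 × 0.5 = 57.25
  [5.5→6]: (105.1+89.2)/2 × 0.5 = 48.575
  [6→6.5]: (89.2+75.6)/2 × 0.5 = 41.2
  Sum = 1262.85 µg/L·h
Extrapolated tail: C_last / k_e = 75.6 / 0.329 = 229.787
AUC_0→∞ = 1262.85 + 229.787 = 1492.637 µg/L·h

AUC = 1493 µg/L·h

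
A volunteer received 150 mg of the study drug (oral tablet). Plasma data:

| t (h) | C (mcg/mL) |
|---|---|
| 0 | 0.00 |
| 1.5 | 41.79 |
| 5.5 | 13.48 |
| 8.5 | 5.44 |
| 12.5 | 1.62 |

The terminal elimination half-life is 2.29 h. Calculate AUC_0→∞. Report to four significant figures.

AUC = 189.7 mcg/mL·h

Trapezoidal AUC_0→12.5:
  [0→1.5]: (0.00+41.79)/2 × 1.5 = 31.3425
  [1.5→5.5]: (41.79+13.48)/2 × 4 = 110.54
  [5.5→8.5]: (13.48+5.44)/2 × 3 = 28.38
  [8.5→12.5]: (5.44+1.62)/2 × 4 = 14.12
  Sum = 184.3825 mcg/mL·h
k_e = ln2 / t½ = 0.693147 / 2.29 = 0.3027 h^-1
Extrapolated tail: C_last / k_e = 1.62 / 0.3027 = 5.352
AUC_0→∞ = 184.3825 + 5.352 = 189.7345 mcg/mL·h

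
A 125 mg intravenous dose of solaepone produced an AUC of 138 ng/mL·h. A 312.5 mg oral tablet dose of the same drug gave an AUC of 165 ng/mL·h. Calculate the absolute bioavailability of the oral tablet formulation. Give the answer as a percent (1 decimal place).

F = 47.8%

F = (AUC_ev / D_ev) / (AUC_iv / D_iv)
  = (165/312.5) / (138/125)
  = 0.528 / 1.104 = 0.4783
  = 47.83%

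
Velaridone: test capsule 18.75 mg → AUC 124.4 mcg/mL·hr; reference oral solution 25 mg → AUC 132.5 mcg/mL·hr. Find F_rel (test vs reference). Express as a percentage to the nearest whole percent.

F_rel = (AUC_test/D_test) / (AUC_ref/D_ref)
      = (124.4/18.75) / (132.5/25)
      = 6.63467 / 5.3 = 1.2518 = 125.18%

F_rel = 125%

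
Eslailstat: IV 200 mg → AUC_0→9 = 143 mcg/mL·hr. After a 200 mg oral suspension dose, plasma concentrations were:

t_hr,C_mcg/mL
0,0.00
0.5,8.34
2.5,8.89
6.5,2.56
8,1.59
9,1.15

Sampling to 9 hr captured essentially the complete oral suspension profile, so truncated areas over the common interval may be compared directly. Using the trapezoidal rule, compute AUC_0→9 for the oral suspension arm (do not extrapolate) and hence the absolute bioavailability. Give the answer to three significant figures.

Trapezoidal AUC_0→9 (oral suspension):
  [0→0.5]: (0.00+8.34)/2 × 0.5 = 2.085
  [0.5→2.5]: (8.34+8.89)/2 × 2 = 17.23
  [2.5→6.5]: (8.89+2.56)/2 × 4 = 22.9
  [6.5→8]: (2.56+1.59)/2 × 1.5 = 3.1125
  [8→9]: (1.59+1.15)/2 × 1 = 1.37
  Sum = 46.6975 mcg/mL·hr
F = (AUC_ev/D_ev)/(AUC_iv/D_iv) = (46.6975/200)/(143/200) = 0.2334875/0.715 = 0.3266

F = 0.327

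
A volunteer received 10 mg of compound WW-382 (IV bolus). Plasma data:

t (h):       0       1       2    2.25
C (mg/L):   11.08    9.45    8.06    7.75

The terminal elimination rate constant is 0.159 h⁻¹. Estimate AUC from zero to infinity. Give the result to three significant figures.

AUC = 69.7 mg/L·h

Trapezoidal AUC_0→2.25:
  [0→1]: (11.08+9.45)/2 × 1 = 10.265
  [1→2]: (9.45+8.06)/2 × 1 = 8.755
  [2→2.25]: (8.06+7.75)/2 × 0.25 = 1.97625
  Sum = 20.99625 mg/L·h
Extrapolated tail: C_last / k_e = 7.75 / 0.159 = 48.742
AUC_0→∞ = 20.99625 + 48.742 = 69.73825 mg/L·h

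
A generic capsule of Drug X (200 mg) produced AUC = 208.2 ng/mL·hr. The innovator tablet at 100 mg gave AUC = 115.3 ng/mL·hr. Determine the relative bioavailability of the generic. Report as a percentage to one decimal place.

F_rel = (AUC_test/D_test) / (AUC_ref/D_ref)
      = (208.2/200) / (115.3/100)
      = 1.041 / 1.153 = 0.9029 = 90.29%

F_rel = 90.3%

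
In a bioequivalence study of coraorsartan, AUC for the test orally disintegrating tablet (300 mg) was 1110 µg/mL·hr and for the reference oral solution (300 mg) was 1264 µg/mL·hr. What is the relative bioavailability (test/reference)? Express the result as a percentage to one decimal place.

F_rel = 87.8%

F_rel = (AUC_test/D_test) / (AUC_ref/D_ref)
      = (1110/300) / (1264/300)
      = 3.7 / 4.21333 = 0.8782 = 87.82%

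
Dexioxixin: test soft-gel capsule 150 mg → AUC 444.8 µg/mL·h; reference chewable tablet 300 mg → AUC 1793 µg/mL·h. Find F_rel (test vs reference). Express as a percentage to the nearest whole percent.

F_rel = (AUC_test/D_test) / (AUC_ref/D_ref)
      = (444.8/150) / (1793/300)
      = 2.96533 / 5.97667 = 0.4962 = 49.62%

F_rel = 50%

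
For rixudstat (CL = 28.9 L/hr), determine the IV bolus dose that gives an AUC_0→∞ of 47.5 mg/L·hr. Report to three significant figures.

Dose = 1370 mg

Dose_iv = CL × AUC_0→∞
     = 28.9 × 47.5 = 1372.75 mg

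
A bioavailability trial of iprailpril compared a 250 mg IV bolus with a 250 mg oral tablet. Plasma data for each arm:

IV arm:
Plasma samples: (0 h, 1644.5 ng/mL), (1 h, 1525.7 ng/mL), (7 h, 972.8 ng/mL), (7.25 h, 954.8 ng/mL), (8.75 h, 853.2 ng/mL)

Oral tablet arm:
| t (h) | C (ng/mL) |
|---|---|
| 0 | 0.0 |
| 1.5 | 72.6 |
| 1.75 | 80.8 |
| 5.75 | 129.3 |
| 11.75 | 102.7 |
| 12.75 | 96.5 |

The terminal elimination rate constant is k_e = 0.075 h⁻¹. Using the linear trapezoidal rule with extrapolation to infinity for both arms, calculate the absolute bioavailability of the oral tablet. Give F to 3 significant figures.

F = 0.117

Trapezoidal AUC_0→8.75 (IV):
  [0→1]: (1644.5+1525.7)/2 × 1 = 1585.1
  [1→7]: (1525.7+972.8)/2 × 6 = 7495.5
  [7→7.25]: (972.8+954.8)/2 × 0.25 = 240.95
  [7.25→8.75]: (954.8+853.2)/2 × 1.5 = 1356.0
  Sum = 10677.55 ng/mL·h
IV tail: 853.2/0.075 = 11376.000; AUC_iv,0→∞ = 10677.55 + 11376.000 = 22053.55 ng/mL·h
Trapezoidal AUC_0→12.75 (oral tablet):
  [0→1.5]: (0.0+72.6)/2 × 1.5 = 54.45
  [1.5→1.75]: (72.6+80.8)/2 × 0.25 = 19.175
  [1.75→5.75]: (80.8+129.3)/2 × 4 = 420.2
  [5.75→11.75]: (129.3+102.7)/2 × 6 = 696.0
  [11.75→12.75]: (102.7+96.5)/2 × 1 = 99.6
  Sum = 1289.425 ng/mL·h
oral tablet tail: 96.5/0.075 = 1286.667; AUC_ev,0→∞ = 1289.425 + 1286.667 = 2576.092 ng/mL·h
F = (AUC_ev/D_ev)/(AUC_iv/D_iv) = (2576.092/250)/(22053.55/250) = 10.304368/88.2142 = 0.1168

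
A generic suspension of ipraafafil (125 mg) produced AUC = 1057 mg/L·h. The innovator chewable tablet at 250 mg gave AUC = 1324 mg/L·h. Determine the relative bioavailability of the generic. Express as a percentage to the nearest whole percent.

F_rel = (AUC_test/D_test) / (AUC_ref/D_ref)
      = (1057/125) / (1324/250)
      = 8.456 / 5.296 = 1.5967 = 159.67%

F_rel = 160%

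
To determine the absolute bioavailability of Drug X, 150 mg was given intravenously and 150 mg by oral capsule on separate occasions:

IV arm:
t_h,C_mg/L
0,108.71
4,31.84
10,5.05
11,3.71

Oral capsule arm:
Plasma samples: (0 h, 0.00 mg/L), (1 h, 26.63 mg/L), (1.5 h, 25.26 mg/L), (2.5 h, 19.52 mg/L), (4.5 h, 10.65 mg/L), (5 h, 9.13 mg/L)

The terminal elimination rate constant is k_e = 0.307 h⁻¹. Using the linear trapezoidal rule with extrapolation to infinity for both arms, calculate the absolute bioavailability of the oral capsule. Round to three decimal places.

Trapezoidal AUC_0→11 (IV):
  [0→4]: (108.71+31.84)/2 × 4 = 281.1
  [4→10]: (31.84+5.05)/2 × 6 = 110.67
  [10→11]: (5.05+3.71)/2 × 1 = 4.38
  Sum = 396.15 mg/L·h
IV tail: 3.71/0.307 = 12.085; AUC_iv,0→∞ = 396.15 + 12.085 = 408.235 mg/L·h
Trapezoidal AUC_0→5 (oral capsule):
  [0→1]: (0.00+26.63)/2 × 1 = 13.315
  [1→1.5]: (26.63+25.26)/2 × 0.5 = 12.9725
  [1.5→2.5]: (25.26+19.52)/2 × 1 = 22.39
  [2.5→4.5]: (19.52+10.65)/2 × 2 = 30.17
  [4.5→5]: (10.65+9.13)/2 × 0.5 = 4.945
  Sum = 83.7925 mg/L·h
oral capsule tail: 9.13/0.307 = 29.739; AUC_ev,0→∞ = 83.7925 + 29.739 = 113.5315 mg/L·h
F = (AUC_ev/D_ev)/(AUC_iv/D_iv) = (113.5315/150)/(408.235/150) = 0.756877/2.72157 = 0.2781

F = 0.278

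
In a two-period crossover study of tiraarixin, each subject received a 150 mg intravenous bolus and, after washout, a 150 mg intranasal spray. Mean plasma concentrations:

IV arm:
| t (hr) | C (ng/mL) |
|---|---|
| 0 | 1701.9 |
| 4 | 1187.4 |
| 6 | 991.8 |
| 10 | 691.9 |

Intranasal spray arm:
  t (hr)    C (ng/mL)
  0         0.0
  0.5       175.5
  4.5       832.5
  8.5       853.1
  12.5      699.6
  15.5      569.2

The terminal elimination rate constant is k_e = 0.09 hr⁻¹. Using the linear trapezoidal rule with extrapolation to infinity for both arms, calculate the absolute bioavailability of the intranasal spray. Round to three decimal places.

Trapezoidal AUC_0→10 (IV):
  [0→4]: (1701.9+1187.4)/2 × 4 = 5778.6
  [4→6]: (1187.4+991.8)/2 × 2 = 2179.2
  [6→10]: (991.8+691.9)/2 × 4 = 3367.4
  Sum = 11325.2 ng/mL·hr
IV tail: 691.9/0.09 = 7687.778; AUC_iv,0→∞ = 11325.2 + 7687.778 = 19012.978 ng/mL·hr
Trapezoidal AUC_0→15.5 (intranasal spray):
  [0→0.5]: (0.0+175.5)/2 × 0.5 = 43.875
  [0.5→4.5]: (175.5+832.5)/2 × 4 = 2016.0
  [4.5→8.5]: (832.5+853.1)/2 × 4 = 3371.2
  [8.5→12.5]: (853.1+699.6)/2 × 4 = 3105.4
  [12.5→15.5]: (699.6+569.2)/2 × 3 = 1903.2
  Sum = 10439.675 ng/mL·hr
intranasal spray tail: 569.2/0.09 = 6324.444; AUC_ev,0→∞ = 10439.675 + 6324.444 = 16764.119 ng/mL·hr
F = (AUC_ev/D_ev)/(AUC_iv/D_iv) = (16764.119/150)/(19012.978/150) = 111.761/126.753 = 0.8817

F = 0.882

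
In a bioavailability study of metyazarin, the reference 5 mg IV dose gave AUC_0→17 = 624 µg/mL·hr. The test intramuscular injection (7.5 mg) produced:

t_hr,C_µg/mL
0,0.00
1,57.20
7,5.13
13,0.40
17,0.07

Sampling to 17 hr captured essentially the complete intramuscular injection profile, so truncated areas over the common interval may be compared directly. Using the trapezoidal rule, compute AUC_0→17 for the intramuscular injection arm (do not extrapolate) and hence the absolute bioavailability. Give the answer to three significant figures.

F = 0.249

Trapezoidal AUC_0→17 (intramuscular injection):
  [0→1]: (0.00+57.20)/2 × 1 = 28.6
  [1→7]: (57.20+5.13)/2 × 6 = 186.99
  [7→13]: (5.13+0.40)/2 × 6 = 16.59
  [13→17]: (0.40+0.07)/2 × 4 = 0.94
  Sum = 233.12 µg/mL·hr
F = (AUC_ev/D_ev)/(AUC_iv/D_iv) = (233.12/7.5)/(624/5) = 31.0827/124.8 = 0.2491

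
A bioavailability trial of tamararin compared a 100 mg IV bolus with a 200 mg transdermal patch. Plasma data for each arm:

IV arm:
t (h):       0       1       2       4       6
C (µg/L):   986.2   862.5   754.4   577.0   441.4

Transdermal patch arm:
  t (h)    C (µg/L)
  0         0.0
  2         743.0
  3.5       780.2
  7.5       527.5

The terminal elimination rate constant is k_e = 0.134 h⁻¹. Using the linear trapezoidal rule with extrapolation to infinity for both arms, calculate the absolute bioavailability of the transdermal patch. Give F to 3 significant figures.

Trapezoidal AUC_0→6 (IV):
  [0→1]: (986.2+862.5)/2 × 1 = 924.35
  [1→2]: (862.5+754.4)/2 × 1 = 808.45
  [2→4]: (754.4+577.0)/2 × 2 = 1331.4
  [4→6]: (577.0+441.4)/2 × 2 = 1018.4
  Sum = 4082.6 µg/L·h
IV tail: 441.4/0.134 = 3294.030; AUC_iv,0→∞ = 4082.6 + 3294.030 = 7376.63 µg/L·h
Trapezoidal AUC_0→7.5 (transdermal patch):
  [0→2]: (0.0+743.0)/2 × 2 = 743.0
  [2→3.5]: (743.0+780.2)/2 × 1.5 = 1142.4
  [3.5→7.5]: (780.2+527.5)/2 × 4 = 2615.4
  Sum = 4500.8 µg/L·h
transdermal patch tail: 527.5/0.134 = 3936.567; AUC_ev,0→∞ = 4500.8 + 3936.567 = 8437.367 µg/L·h
F = (AUC_ev/D_ev)/(AUC_iv/D_iv) = (8437.367/200)/(7376.63/100) = 42.186835/73.7663 = 0.5719

F = 0.572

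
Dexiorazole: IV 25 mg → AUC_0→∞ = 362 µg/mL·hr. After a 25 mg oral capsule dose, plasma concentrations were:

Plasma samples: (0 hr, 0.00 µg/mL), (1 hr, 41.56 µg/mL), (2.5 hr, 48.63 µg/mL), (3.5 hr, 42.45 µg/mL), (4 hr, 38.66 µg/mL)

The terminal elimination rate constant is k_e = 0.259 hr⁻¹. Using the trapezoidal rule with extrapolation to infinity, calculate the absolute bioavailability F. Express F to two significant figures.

F = 0.84

Trapezoidal AUC_0→4 (oral capsule):
  [0→1]: (0.00+41.56)/2 × 1 = 20.78
  [1→2.5]: (41.56+48.63)/2 × 1.5 = 67.6425
  [2.5→3.5]: (48.63+42.45)/2 × 1 = 45.54
  [3.5→4]: (42.45+38.66)/2 × 0.5 = 20.2775
  Sum = 154.24 µg/mL·hr
Tail: C_last/k_e = 38.66/0.259 = 149.266
AUC_0→∞ (oral capsule) = 154.24 + 149.266 = 303.506 µg/mL·hr
F = (AUC_ev/D_ev)/(AUC_iv/D_iv) = (303.506/25)/(362/25) = 12.14024/14.48 = 0.8384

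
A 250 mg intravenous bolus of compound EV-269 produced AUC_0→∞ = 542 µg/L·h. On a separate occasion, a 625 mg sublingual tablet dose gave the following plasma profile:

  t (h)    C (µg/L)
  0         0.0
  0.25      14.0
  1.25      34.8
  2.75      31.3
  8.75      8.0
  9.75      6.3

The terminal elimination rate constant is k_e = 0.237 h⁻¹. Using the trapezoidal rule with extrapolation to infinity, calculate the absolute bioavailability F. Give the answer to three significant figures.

Trapezoidal AUC_0→9.75 (sublingual tablet):
  [0→0.25]: (0.0+14.0)/2 × 0.25 = 1.75
  [0.25→1.25]: (14.0+34.8)/2 × 1 = 24.4
  [1.25→2.75]: (34.8+31.3)/2 × 1.5 = 49.575
  [2.75→8.75]: (31.3+8.0)/2 × 6 = 117.9
  [8.75→9.75]: (8.0+6.3)/2 × 1 = 7.15
  Sum = 200.775 µg/L·h
Tail: C_last/k_e = 6.3/0.237 = 26.582
AUC_0→∞ (sublingual tablet) = 200.775 + 26.582 = 227.357 µg/L·h
F = (AUC_ev/D_ev)/(AUC_iv/D_iv) = (227.357/625)/(542/250) = 0.3637712/2.168 = 0.1678

F = 0.168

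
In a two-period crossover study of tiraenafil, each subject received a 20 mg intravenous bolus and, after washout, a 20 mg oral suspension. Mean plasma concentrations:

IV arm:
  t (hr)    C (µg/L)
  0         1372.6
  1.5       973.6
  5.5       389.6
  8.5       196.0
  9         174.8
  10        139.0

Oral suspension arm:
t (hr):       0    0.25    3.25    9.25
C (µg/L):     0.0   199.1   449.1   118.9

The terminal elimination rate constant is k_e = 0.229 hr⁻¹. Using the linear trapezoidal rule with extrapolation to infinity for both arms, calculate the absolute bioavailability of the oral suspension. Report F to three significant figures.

Trapezoidal AUC_0→10 (IV):
  [0→1.5]: (1372.6+973.6)/2 × 1.5 = 1759.65
  [1.5→5.5]: (973.6+389.6)/2 × 4 = 2726.4
  [5.5→8.5]: (389.6+196.0)/2 × 3 = 878.4
  [8.5→9]: (196.0+174.8)/2 × 0.5 = 92.7
  [9→10]: (174.8+139.0)/2 × 1 = 156.9
  Sum = 5614.05 µg/L·hr
IV tail: 139.0/0.229 = 606.987; AUC_iv,0→∞ = 5614.05 + 606.987 = 6221.037 µg/L·hr
Trapezoidal AUC_0→9.25 (oral suspension):
  [0→0.25]: (0.0+199.1)/2 × 0.25 = 24.8875
  [0.25→3.25]: (199.1+449.1)/2 × 3 = 972.3
  [3.25→9.25]: (449.1+118.9)/2 × 6 = 1704.0
  Sum = 2701.1875 µg/L·hr
oral suspension tail: 118.9/0.229 = 519.214; AUC_ev,0→∞ = 2701.1875 + 519.214 = 3220.4015 µg/L·hr
F = (AUC_ev/D_ev)/(AUC_iv/D_iv) = (3220.4015/20)/(6221.037/20) = 161.02/311.05185 = 0.5177

F = 0.518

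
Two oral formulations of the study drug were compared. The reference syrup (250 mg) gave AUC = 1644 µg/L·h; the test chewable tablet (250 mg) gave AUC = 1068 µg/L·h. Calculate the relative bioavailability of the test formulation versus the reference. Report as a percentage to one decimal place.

F_rel = 65.0%

F_rel = (AUC_test/D_test) / (AUC_ref/D_ref)
      = (1068/250) / (1644/250)
      = 4.272 / 6.576 = 0.6496 = 64.96%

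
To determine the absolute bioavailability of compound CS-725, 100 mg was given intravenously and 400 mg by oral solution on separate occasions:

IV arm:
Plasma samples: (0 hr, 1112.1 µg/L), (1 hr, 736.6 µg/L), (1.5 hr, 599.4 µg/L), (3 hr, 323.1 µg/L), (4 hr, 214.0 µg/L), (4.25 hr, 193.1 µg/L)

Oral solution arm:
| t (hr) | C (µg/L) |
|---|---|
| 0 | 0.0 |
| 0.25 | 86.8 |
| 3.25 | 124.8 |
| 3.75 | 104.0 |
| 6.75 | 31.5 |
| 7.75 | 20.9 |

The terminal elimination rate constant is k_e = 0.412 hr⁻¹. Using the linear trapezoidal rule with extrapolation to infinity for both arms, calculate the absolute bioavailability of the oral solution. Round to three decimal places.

F = 0.061

Trapezoidal AUC_0→4.25 (IV):
  [0→1]: (1112.1+736.6)/2 × 1 = 924.35
  [1→1.5]: (736.6+599.4)/2 × 0.5 = 334.0
  [1.5→3]: (599.4+323.1)/2 × 1.5 = 691.875
  [3→4]: (323.1+214.0)/2 × 1 = 268.55
  [4→4.25]: (214.0+193.1)/2 × 0.25 = 50.8875
  Sum = 2269.6625 µg/L·hr
IV tail: 193.1/0.412 = 468.689; AUC_iv,0→∞ = 2269.6625 + 468.689 = 2738.3515 µg/L·hr
Trapezoidal AUC_0→7.75 (oral solution):
  [0→0.25]: (0.0+86.8)/2 × 0.25 = 10.85
  [0.25→3.25]: (86.8+124.8)/2 × 3 = 317.4
  [3.25→3.75]: (124.8+104.0)/2 × 0.5 = 57.2
  [3.75→6.75]: (104.0+31.5)/2 × 3 = 203.25
  [6.75→7.75]: (31.5+20.9)/2 × 1 = 26.2
  Sum = 614.9 µg/L·hr
oral solution tail: 20.9/0.412 = 50.728; AUC_ev,0→∞ = 614.9 + 50.728 = 665.628 µg/L·hr
F = (AUC_ev/D_ev)/(AUC_iv/D_iv) = (665.628/400)/(2738.3515/100) = 1.66407/27.383515 = 0.0608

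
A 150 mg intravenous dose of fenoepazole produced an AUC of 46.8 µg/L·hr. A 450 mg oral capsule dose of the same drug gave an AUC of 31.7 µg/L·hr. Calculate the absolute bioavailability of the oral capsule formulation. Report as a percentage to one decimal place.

F = 22.6%

F = (AUC_ev / D_ev) / (AUC_iv / D_iv)
  = (31.7/450) / (46.8/150)
  = 0.0704444 / 0.312 = 0.2258
  = 22.58%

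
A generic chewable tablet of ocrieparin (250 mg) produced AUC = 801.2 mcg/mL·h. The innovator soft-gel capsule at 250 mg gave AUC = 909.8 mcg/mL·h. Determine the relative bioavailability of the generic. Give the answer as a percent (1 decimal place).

F_rel = (AUC_test/D_test) / (AUC_ref/D_ref)
      = (801.2/250) / (909.8/250)
      = 3.2048 / 3.6392 = 0.8806 = 88.06%

F_rel = 88.1%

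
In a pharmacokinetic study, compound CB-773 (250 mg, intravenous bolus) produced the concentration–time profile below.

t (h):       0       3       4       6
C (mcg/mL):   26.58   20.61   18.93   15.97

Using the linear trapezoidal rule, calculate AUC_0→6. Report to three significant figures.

AUC = 125 mcg/mL·h

Trapezoidal AUC_0→6:
  [0→3]: (26.58+20.61)/2 × 3 = 70.785
  [3→4]: (20.61+18.93)/2 × 1 = 19.77
  [4→6]: (18.93+15.97)/2 × 2 = 34.9
  Sum = 125.455 mcg/mL·h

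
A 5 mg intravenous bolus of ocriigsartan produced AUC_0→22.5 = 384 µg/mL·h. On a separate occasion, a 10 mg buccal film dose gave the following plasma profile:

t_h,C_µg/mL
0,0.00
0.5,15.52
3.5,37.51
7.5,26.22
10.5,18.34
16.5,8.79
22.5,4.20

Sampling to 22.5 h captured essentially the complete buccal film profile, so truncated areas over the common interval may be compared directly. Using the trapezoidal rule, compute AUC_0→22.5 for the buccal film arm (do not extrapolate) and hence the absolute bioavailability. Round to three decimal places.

F = 0.518

Trapezoidal AUC_0→22.5 (buccal film):
  [0→0.5]: (0.00+15.52)/2 × 0.5 = 3.88
  [0.5→3.5]: (15.52+37.51)/2 × 3 = 79.545
  [3.5→7.5]: (37.51+26.22)/2 × 4 = 127.46
  [7.5→10.5]: (26.22+18.34)/2 × 3 = 66.84
  [10.5→16.5]: (18.34+8.79)/2 × 6 = 81.39
  [16.5→22.5]: (8.79+4.20)/2 × 6 = 38.97
  Sum = 398.085 µg/mL·h
F = (AUC_ev/D_ev)/(AUC_iv/D_iv) = (398.085/10)/(384/5) = 39.8085/76.8 = 0.5183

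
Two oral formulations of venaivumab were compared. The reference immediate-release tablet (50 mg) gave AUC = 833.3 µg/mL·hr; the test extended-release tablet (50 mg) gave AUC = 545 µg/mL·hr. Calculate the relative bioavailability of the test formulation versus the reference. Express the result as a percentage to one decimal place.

F_rel = 65.4%

F_rel = (AUC_test/D_test) / (AUC_ref/D_ref)
      = (545/50) / (833.3/50)
      = 10.9 / 16.666 = 0.6540 = 65.40%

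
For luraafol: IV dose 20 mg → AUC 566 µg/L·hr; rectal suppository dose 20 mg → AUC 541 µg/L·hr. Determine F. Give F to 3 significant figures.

F = 0.956

F = (AUC_ev / D_ev) / (AUC_iv / D_iv)
  = (541/20) / (566/20)
  = 27.05 / 28.3 = 0.9558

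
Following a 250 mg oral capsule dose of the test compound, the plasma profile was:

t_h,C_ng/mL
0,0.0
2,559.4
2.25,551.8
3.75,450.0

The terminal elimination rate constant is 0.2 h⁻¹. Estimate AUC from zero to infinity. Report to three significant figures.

Trapezoidal AUC_0→3.75:
  [0→2]: (0.0+559.4)/2 × 2 = 559.4
  [2→2.25]: (559.4+551.8)/2 × 0.25 = 138.9
  [2.25→3.75]: (551.8+450.0)/2 × 1.5 = 751.35
  Sum = 1449.65 ng/mL·h
Extrapolated tail: C_last / k_e = 450.0 / 0.2 = 2250.000
AUC_0→∞ = 1449.65 + 2250.000 = 3699.65 ng/mL·h

AUC = 3700 ng/mL·h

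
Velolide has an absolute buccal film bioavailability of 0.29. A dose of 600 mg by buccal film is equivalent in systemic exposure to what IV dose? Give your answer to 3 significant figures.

Systemic exposure from an extravascular dose = F × D_ev, so the equivalent IV dose is F × D_ev.
D_iv = F × D_ev = 0.29 × 600 = 174 mg

D_iv = 174 mg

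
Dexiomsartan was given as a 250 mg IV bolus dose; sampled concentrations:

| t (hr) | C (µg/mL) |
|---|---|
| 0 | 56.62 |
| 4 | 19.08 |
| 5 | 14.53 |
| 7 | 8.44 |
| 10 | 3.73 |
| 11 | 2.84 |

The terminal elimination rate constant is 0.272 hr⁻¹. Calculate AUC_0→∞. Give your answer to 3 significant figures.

Trapezoidal AUC_0→11:
  [0→4]: (56.62+19.08)/2 × 4 = 151.4
  [4→5]: (19.08+14.53)/2 × 1 = 16.805
  [5→7]: (14.53+8.44)/2 × 2 = 22.97
  [7→10]: (8.44+3.73)/2 × 3 = 18.255
  [10→11]: (3.73+2.84)/2 × 1 = 3.285
  Sum = 212.715 µg/mL·hr
Extrapolated tail: C_last / k_e = 2.84 / 0.272 = 10.441
AUC_0→∞ = 212.715 + 10.441 = 223.156 µg/mL·hr

AUC = 223 µg/mL·hr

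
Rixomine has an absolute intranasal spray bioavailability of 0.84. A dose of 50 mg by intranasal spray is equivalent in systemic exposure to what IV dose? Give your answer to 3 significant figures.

Systemic exposure from an extravascular dose = F × D_ev, so the equivalent IV dose is F × D_ev.
D_iv = F × D_ev = 0.84 × 50 = 42 mg

D_iv = 42.0 mg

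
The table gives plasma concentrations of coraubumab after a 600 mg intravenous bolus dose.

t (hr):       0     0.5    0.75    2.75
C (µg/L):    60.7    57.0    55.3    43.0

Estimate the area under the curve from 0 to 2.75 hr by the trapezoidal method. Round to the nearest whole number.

Trapezoidal AUC_0→2.75:
  [0→0.5]: (60.7+57.0)/2 × 0.5 = 29.425
  [0.5→0.75]: (57.0+55.3)/2 × 0.25 = 14.0375
  [0.75→2.75]: (55.3+43.0)/2 × 2 = 98.3
  Sum = 141.7625 µg/L·hr

AUC = 142 µg/L·hr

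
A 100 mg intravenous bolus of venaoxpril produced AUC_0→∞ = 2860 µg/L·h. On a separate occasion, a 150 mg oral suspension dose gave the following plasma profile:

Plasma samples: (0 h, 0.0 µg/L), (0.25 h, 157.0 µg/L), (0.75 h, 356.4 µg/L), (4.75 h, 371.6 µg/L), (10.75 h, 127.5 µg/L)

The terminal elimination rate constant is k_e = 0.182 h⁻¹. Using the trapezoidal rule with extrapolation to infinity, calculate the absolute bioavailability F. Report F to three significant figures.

Trapezoidal AUC_0→10.75 (oral suspension):
  [0→0.25]: (0.0+157.0)/2 × 0.25 = 19.625
  [0.25→0.75]: (157.0+356.4)/2 × 0.5 = 128.35
  [0.75→4.75]: (356.4+371.6)/2 × 4 = 1456.0
  [4.75→10.75]: (371.6+127.5)/2 × 6 = 1497.3
  Sum = 3101.275 µg/L·h
Tail: C_last/k_e = 127.5/0.182 = 700.549
AUC_0→∞ (oral suspension) = 3101.275 + 700.549 = 3801.824 µg/L·h
F = (AUC_ev/D_ev)/(AUC_iv/D_iv) = (3801.824/150)/(2860/100) = 25.3455/28.6 = 0.8862

F = 0.886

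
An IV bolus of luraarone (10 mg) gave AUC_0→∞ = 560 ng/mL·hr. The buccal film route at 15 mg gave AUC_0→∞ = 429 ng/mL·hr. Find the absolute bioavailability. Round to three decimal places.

F = 0.511

F = (AUC_ev / D_ev) / (AUC_iv / D_iv)
  = (429/15) / (560/10)
  = 28.6 / 56 = 0.5107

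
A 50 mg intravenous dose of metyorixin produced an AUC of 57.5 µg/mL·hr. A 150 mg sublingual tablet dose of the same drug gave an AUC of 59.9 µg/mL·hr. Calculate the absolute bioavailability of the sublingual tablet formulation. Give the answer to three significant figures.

F = 0.347

F = (AUC_ev / D_ev) / (AUC_iv / D_iv)
  = (59.9/150) / (57.5/50)
  = 0.399333 / 1.15 = 0.3472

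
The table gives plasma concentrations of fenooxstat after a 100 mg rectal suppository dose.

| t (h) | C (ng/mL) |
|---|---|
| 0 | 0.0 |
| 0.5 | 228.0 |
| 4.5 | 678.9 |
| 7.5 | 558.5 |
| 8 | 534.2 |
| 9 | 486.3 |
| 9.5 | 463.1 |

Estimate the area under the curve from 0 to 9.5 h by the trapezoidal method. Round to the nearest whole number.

AUC = 4748 ng/mL·h

Trapezoidal AUC_0→9.5:
  [0→0.5]: (0.0+228.0)/2 × 0.5 = 57.0
  [0.5→4.5]: (228.0+678.9)/2 × 4 = 1813.8
  [4.5→7.5]: (678.9+558.5)/2 × 3 = 1856.1
  [7.5→8]: (558.5+534.2)/2 × 0.5 = 273.175
  [8→9]: (534.2+486.3)/2 × 1 = 510.25
  [9→9.5]: (486.3+463.1)/2 × 0.5 = 237.35
  Sum = 4747.675 ng/mL·h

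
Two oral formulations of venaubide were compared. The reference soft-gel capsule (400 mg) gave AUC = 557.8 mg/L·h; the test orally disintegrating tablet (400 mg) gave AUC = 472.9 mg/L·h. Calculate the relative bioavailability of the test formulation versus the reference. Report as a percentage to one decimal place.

F_rel = 84.8%

F_rel = (AUC_test/D_test) / (AUC_ref/D_ref)
      = (472.9/400) / (557.8/400)
      = 1.18225 / 1.3945 = 0.8478 = 84.78%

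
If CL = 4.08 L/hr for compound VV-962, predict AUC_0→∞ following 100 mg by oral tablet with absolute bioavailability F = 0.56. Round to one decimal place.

AUC = 13.7 mg/L·hr

AUC_0→∞ = F × Dose / CL
        = 0.56 × 100 / 4.08 = 13.7255 mg/L·hr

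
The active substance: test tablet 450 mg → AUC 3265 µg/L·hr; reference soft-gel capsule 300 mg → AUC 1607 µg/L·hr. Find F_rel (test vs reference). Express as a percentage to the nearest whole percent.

F_rel = (AUC_test/D_test) / (AUC_ref/D_ref)
      = (3265/450) / (1607/300)
      = 7.25556 / 5.35667 = 1.3545 = 135.45%

F_rel = 135%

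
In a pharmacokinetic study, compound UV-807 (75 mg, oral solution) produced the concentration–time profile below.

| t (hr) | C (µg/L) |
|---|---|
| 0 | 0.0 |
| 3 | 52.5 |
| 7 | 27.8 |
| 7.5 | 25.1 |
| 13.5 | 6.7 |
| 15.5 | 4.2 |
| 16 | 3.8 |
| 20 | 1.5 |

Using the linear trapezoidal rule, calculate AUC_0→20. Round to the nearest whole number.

Trapezoidal AUC_0→20:
  [0→3]: (0.0+52.5)/2 × 3 = 78.75
  [3→7]: (52.5+27.8)/2 × 4 = 160.6
  [7→7.5]: (27.8+25.1)/2 × 0.5 = 13.225
  [7.5→13.5]: (25.1+6.7)/2 × 6 = 95.4
  [13.5→15.5]: (6.7+4.2)/2 × 2 = 10.9
  [15.5→16]: (4.2+3.8)/2 × 0.5 = 2.0
  [16→20]: (3.8+1.5)/2 × 4 = 10.6
  Sum = 371.475 µg/L·hr

AUC = 371 µg/L·hr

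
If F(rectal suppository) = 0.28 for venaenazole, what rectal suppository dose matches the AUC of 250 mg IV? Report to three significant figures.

For equal systemic exposure: F × D_ev = D_iv
D_ev = D_iv / F = 250 / 0.28 = 892.857 mg

D_rectal = 893 mg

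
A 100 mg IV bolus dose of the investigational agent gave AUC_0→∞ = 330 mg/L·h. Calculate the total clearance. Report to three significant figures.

CL = Dose_iv / AUC_0→∞
   = 100 / 330 = 0.30303 L/h

CL = 0.303 L/h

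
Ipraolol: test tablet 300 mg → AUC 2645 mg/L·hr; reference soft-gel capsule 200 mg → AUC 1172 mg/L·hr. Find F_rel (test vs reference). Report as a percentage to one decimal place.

F_rel = 150.5%

F_rel = (AUC_test/D_test) / (AUC_ref/D_ref)
      = (2645/300) / (1172/200)
      = 8.81667 / 5.86 = 1.5046 = 150.46%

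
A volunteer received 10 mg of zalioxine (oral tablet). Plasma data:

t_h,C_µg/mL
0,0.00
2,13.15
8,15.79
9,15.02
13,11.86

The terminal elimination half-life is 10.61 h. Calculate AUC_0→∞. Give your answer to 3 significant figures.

Trapezoidal AUC_0→13:
  [0→2]: (0.00+13.15)/2 × 2 = 13.15
  [2→8]: (13.15+15.79)/2 × 6 = 86.82
  [8→9]: (15.79+15.02)/2 × 1 = 15.405
  [9→13]: (15.02+11.86)/2 × 4 = 53.76
  Sum = 169.135 µg/mL·h
k_e = ln2 / t½ = 0.693147 / 10.61 = 0.0653 h^-1
Extrapolated tail: C_last / k_e = 11.86 / 0.0653 = 181.623
AUC_0→∞ = 169.135 + 181.623 = 350.758 µg/mL·h

AUC = 351 µg/mL·h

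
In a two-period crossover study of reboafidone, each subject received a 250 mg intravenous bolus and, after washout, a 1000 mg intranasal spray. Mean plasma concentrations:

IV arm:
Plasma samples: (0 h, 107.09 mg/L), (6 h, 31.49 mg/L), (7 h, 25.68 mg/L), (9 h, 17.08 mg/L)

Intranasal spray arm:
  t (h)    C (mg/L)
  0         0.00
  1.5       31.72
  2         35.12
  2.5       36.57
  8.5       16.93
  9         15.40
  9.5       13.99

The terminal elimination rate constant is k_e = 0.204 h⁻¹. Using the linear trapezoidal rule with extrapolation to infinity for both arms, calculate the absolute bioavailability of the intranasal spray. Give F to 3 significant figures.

Trapezoidal AUC_0→9 (IV):
  [0→6]: (107.09+31.49)/2 × 6 = 415.74
  [6→7]: (31.49+25.68)/2 × 1 = 28.585
  [7→9]: (25.68+17.08)/2 × 2 = 42.76
  Sum = 487.085 mg/L·h
IV tail: 17.08/0.204 = 83.725; AUC_iv,0→∞ = 487.085 + 83.725 = 570.81 mg/L·h
Trapezoidal AUC_0→9.5 (intranasal spray):
  [0→1.5]: (0.00+31.72)/2 × 1.5 = 23.79
  [1.5→2]: (31.72+35.12)/2 × 0.5 = 16.71
  [2→2.5]: (35.12+36.57)/2 × 0.5 = 17.9225
  [2.5→8.5]: (36.57+16.93)/2 × 6 = 160.5
  [8.5→9]: (16.93+15.40)/2 × 0.5 = 8.0825
  [9→9.5]: (15.40+13.99)/2 × 0.5 = 7.3475
  Sum = 234.3525 mg/L·h
intranasal spray tail: 13.99/0.204 = 68.578; AUC_ev,0→∞ = 234.3525 + 68.578 = 302.9305 mg/L·h
F = (AUC_ev/D_ev)/(AUC_iv/D_iv) = (302.9305/1000)/(570.81/250) = 0.3029305/2.28324 = 0.1327

F = 0.133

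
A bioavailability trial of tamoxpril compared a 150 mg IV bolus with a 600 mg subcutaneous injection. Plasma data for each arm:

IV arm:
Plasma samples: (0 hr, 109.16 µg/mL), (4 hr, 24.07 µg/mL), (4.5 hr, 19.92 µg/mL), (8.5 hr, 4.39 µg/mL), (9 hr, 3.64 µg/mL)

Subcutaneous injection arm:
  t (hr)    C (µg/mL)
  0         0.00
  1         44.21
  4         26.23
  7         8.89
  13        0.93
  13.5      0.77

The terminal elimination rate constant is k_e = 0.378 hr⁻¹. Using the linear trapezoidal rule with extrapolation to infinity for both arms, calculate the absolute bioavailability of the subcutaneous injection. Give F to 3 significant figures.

Trapezoidal AUC_0→9 (IV):
  [0→4]: (109.16+24.07)/2 × 4 = 266.46
  [4→4.5]: (24.07+19.92)/2 × 0.5 = 10.9975
  [4.5→8.5]: (19.92+4.39)/2 × 4 = 48.62
  [8.5→9]: (4.39+3.64)/2 × 0.5 = 2.0075
  Sum = 328.085 µg/mL·hr
IV tail: 3.64/0.378 = 9.630; AUC_iv,0→∞ = 328.085 + 9.630 = 337.715 µg/mL·hr
Trapezoidal AUC_0→13.5 (subcutaneous injection):
  [0→1]: (0.00+44.21)/2 × 1 = 22.105
  [1→4]: (44.21+26.23)/2 × 3 = 105.66
  [4→7]: (26.23+8.89)/2 × 3 = 52.68
  [7→13]: (8.89+0.93)/2 × 6 = 29.46
  [13→13.5]: (0.93+0.77)/2 × 0.5 = 0.425
  Sum = 210.33 µg/mL·hr
subcutaneous injection tail: 0.77/0.378 = 2.037; AUC_ev,0→∞ = 210.33 + 2.037 = 212.367 µg/mL·hr
F = (AUC_ev/D_ev)/(AUC_iv/D_iv) = (212.367/600)/(337.715/150) = 0.353945/2.25143 = 0.1572

F = 0.157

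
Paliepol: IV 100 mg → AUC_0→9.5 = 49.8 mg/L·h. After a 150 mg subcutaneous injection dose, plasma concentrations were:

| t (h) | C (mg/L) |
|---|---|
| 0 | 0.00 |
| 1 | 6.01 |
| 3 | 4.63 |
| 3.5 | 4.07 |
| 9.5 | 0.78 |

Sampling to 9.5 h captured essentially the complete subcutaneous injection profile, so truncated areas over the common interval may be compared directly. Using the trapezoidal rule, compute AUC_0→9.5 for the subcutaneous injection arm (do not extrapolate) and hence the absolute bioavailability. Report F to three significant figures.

F = 0.407

Trapezoidal AUC_0→9.5 (subcutaneous injection):
  [0→1]: (0.00+6.01)/2 × 1 = 3.005
  [1→3]: (6.01+4.63)/2 × 2 = 10.64
  [3→3.5]: (4.63+4.07)/2 × 0.5 = 2.175
  [3.5→9.5]: (4.07+0.78)/2 × 6 = 14.55
  Sum = 30.37 mg/L·h
F = (AUC_ev/D_ev)/(AUC_iv/D_iv) = (30.37/150)/(49.8/100) = 0.202467/0.498 = 0.4066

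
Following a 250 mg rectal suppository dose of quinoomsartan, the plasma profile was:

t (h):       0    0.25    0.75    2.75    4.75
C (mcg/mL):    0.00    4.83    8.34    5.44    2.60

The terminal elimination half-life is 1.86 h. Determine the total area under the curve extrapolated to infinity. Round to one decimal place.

AUC = 32.7 mcg/mL·h

Trapezoidal AUC_0→4.75:
  [0→0.25]: (0.00+4.83)/2 × 0.25 = 0.60375
  [0.25→0.75]: (4.83+8.34)/2 × 0.5 = 3.2925
  [0.75→2.75]: (8.34+5.44)/2 × 2 = 13.78
  [2.75→4.75]: (5.44+2.60)/2 × 2 = 8.04
  Sum = 25.71625 mcg/mL·h
k_e = ln2 / t½ = 0.693147 / 1.86 = 0.3727 h^-1
Extrapolated tail: C_last / k_e = 2.60 / 0.3727 = 6.976
AUC_0→∞ = 25.71625 + 6.976 = 32.69225 mcg/mL·h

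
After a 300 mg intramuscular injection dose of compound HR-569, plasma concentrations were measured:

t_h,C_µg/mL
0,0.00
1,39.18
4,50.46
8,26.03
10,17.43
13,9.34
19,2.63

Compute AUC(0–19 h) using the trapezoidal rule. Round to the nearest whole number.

AUC = 427 µg/mL·h

Trapezoidal AUC_0→19:
  [0→1]: (0.00+39.18)/2 × 1 = 19.59
  [1→4]: (39.18+50.46)/2 × 3 = 134.46
  [4→8]: (50.46+26.03)/2 × 4 = 152.98
  [8→10]: (26.03+17.43)/2 × 2 = 43.46
  [10→13]: (17.43+9.34)/2 × 3 = 40.155
  [13→19]: (9.34+2.63)/2 × 6 = 35.91
  Sum = 426.555 µg/mL·h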